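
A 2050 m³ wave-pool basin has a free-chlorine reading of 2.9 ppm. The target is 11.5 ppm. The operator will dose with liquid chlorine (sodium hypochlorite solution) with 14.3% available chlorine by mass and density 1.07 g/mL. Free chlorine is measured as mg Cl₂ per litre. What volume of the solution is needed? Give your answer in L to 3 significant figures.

115 L

Volume: 2050 m³ = 2,050,000 L.
Chlorine deficit: 11.5 − 2.9 = 8.6 ppm = 8.6 mg/L as Cl₂.
Cl₂ equivalent needed: 8.6 mg/L × 2,050,000 L = 17,630,000 mg = 17,630 g.
Product at 14.3% available chlorine: 17,630 / 0.143 = 123,300 g.
Volume at density 1.07 g/mL: 123,300 g ÷ 1.07 g/mL = 115,200 mL.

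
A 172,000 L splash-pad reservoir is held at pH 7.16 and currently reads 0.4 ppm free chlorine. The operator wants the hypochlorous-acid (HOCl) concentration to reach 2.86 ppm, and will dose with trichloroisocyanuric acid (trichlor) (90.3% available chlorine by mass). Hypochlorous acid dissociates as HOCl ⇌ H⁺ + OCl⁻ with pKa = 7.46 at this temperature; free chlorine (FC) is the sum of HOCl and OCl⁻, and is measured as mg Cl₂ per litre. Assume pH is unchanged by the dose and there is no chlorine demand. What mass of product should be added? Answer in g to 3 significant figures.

[OCl⁻]/[HOCl] = 10^(pH − pKa) = 10^(7.16 − 7.46) = 0.5012; fraction as HOCl = 1/(1 + 0.5012) = 0.6661.
Free chlorine required for 2.86 ppm HOCl: 2.86 / 0.6661 = 4.293 ppm.
FC to add: 4.293 − 0.4 = 3.893 mg/L as Cl₂.
Cl₂ equivalent: 3.893 mg/L × 172,000 L = 669.7 g.
Product at 90.3% available Cl: 669.7 / 0.903 = 741.6 g.

742 g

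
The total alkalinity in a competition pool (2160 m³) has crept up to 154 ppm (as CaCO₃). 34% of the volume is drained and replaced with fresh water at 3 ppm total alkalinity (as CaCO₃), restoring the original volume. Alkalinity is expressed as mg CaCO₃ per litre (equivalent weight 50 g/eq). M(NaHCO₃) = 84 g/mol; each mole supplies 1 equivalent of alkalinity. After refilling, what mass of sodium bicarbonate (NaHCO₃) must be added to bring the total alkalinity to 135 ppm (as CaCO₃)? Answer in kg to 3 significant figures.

117 kg

Volume: 2160 m³ = 2,160,000 L.
After draining 34% and refilling: 154 × 0.66 + 3 × 0.34 = 102.66 ppm.
Deficit to target: 135 − 102.66 = 32.34 mg/L.
As CaCO₃: 32.34 mg/L × 2,160,000 L = 69,850 g; ÷ 50 g/eq ÷ 1 = 1397 mol NaHCO₃.
Mass: 1397 × 84 = 117,400 g.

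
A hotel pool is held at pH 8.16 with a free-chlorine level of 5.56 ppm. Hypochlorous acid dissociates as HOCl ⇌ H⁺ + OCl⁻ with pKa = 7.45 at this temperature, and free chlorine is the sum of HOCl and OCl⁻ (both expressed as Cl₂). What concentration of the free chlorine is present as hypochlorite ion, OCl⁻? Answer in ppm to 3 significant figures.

[OCl⁻]/[HOCl] = 10^(pH − pKa) = 10^(8.16 − 7.45) = 10^0.71 = 5.129.
Fraction as HOCl = 1 / (1 + 5.129) = 0.1632.
OCl⁻ = (1 − 0.1632) × 5.56 ppm = 4.653 ppm.

4.65 ppm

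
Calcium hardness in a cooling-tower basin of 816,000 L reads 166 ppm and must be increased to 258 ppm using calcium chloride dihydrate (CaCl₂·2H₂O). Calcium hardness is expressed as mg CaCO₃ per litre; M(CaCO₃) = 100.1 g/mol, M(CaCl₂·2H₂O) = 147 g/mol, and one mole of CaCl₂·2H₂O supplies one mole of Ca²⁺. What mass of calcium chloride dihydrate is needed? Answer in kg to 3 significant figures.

Hardness to add: (258 − 166) = 92 mg/L as CaCO₃ × 816,000 L = 75,070 g as CaCO₃.
Moles of Ca²⁺ (1 mol Ca²⁺ ≡ 1 mol CaCO₃): 75,070 / 100.1 g/mol = 750 mol.
Mass of CaCl₂·2H₂O: 750 × 147 = 110,200 g.

110 kg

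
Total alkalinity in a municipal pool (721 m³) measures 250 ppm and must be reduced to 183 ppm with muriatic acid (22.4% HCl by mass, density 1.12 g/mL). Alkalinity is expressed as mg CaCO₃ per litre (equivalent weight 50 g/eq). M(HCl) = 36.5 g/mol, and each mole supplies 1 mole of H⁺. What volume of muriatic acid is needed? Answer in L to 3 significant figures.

141 L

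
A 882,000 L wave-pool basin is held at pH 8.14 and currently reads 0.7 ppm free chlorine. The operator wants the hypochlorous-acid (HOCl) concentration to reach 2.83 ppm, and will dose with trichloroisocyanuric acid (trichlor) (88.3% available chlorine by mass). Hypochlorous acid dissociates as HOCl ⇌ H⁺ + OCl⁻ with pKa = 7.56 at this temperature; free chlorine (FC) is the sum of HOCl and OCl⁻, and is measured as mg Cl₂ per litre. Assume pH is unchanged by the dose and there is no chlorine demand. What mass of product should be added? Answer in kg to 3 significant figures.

12.9 kg

[OCl⁻]/[HOCl] = 10^(pH − pKa) = 10^(8.14 − 7.56) = 3.802; fraction as HOCl = 1/(1 + 3.802) = 0.2083.
Free chlorine required for 2.83 ppm HOCl: 2.83 / 0.2083 = 13.59 ppm.
FC to add: 13.59 − 0.7 = 12.89 mg/L as Cl₂.
Cl₂ equivalent: 12.89 mg/L × 882,000 L = 11,370 g.
Product at 88.3% available Cl: 11,370 / 0.883 = 12,870 g.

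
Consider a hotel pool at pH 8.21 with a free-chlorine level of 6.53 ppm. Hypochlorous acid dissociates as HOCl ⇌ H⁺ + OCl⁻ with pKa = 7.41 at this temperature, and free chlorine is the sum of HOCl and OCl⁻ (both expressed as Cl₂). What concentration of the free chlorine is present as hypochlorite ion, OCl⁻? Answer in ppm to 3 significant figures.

5.64 ppm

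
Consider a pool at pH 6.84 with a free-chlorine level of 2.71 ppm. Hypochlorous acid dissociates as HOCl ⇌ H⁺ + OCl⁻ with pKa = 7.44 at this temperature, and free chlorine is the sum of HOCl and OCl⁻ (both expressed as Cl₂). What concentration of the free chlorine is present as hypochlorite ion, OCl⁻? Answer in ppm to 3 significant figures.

0.544 ppm

[OCl⁻]/[HOCl] = 10^(pH − pKa) = 10^(6.84 − 7.44) = 10^-0.60 = 0.2512.
Fraction as HOCl = 1 / (1 + 0.2512) = 0.7992.
OCl⁻ = (1 − 0.7992) × 2.71 ppm = 0.5441 ppm.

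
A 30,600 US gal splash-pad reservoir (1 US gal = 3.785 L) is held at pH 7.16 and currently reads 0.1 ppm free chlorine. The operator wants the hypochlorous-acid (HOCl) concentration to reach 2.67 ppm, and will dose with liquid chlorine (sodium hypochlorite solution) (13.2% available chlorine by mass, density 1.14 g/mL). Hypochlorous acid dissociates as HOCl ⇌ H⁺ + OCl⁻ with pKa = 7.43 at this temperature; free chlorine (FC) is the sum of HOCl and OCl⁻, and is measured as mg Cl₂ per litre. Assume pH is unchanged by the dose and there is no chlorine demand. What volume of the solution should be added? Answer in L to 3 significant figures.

3.08 L

Volume: 30,600 US gal × 3.785 L/gal = 115,821 L.
[OCl⁻]/[HOCl] = 10^(pH − pKa) = 10^(7.16 − 7.43) = 0.537; fraction as HOCl = 1/(1 + 0.537) = 0.6506.
Free chlorine required for 2.67 ppm HOCl: 2.67 / 0.6506 = 4.104 ppm.
FC to add: 4.104 − 0.1 = 4.004 mg/L as Cl₂.
Cl₂ equivalent: 4.004 mg/L × 115,821 L = 463.7 g.
Product at 13.2% available Cl: 463.7 / 0.132 = 3513 g.
Volume: 3513 g ÷ 1.14 g/mL = 3082 mL.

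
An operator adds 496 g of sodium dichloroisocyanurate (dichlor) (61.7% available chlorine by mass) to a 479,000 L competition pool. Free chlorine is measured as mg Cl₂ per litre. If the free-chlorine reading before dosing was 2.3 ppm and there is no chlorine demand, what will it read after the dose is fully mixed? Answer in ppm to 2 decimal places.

2.94 ppm

Available chlorine delivered: 496 g × 0.617 = 306 g as Cl₂.
Concentration rise: 306 g / 479,000 L = 0.6389 mg/L = 0.64 ppm.
Final FC: 2.3 + 0.64 = 2.94 ppm.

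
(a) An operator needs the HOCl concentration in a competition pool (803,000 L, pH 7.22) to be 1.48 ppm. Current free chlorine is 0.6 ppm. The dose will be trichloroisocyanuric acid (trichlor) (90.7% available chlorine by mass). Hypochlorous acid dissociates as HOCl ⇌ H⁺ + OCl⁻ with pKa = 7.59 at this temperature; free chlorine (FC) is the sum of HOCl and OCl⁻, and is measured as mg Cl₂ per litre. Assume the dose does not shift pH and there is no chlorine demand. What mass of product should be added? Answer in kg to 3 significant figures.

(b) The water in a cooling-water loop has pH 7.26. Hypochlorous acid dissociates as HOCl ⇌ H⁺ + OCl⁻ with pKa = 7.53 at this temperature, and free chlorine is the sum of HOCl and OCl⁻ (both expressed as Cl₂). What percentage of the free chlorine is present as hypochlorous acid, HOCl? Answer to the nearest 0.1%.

(a) [OCl⁻]/[HOCl] = 10^(pH − pKa) = 10^(7.22 − 7.59) = 0.4266; fraction as HOCl = 1/(1 + 0.4266) = 0.701.
(a) Free chlorine required for 1.48 ppm HOCl: 1.48 / 0.701 = 2.111 ppm.
(a) FC to add: 2.111 − 0.6 = 1.511 mg/L as Cl₂.
(a) Cl₂ equivalent: 1.511 mg/L × 803,000 L = 1214 g.
(a) Product at 90.7% available Cl: 1214 / 0.907 = 1338 g.

(b) [OCl⁻]/[HOCl] = 10^(pH − pKa) = 10^(7.26 − 7.53) = 10^-0.27 = 0.537.
(b) Fraction as HOCl = 1 / (1 + 0.537) = 0.6506.

(a) 1.34 kg; (b) 65.1%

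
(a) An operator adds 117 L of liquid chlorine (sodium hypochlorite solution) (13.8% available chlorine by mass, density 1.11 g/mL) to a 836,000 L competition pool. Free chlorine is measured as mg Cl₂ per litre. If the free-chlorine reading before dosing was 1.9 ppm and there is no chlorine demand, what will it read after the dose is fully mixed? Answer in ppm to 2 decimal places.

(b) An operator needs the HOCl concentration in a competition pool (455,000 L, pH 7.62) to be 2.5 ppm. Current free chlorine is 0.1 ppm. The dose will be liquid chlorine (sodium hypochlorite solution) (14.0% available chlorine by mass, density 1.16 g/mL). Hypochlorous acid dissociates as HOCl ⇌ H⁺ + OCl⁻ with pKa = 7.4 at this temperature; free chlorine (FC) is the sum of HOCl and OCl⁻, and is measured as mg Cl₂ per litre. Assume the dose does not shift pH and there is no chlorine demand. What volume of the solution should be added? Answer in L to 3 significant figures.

(a) Mass of solution: 117 L × 1000 mL/L × 1.11 g/mL = 129,900 g.
(a) Available chlorine delivered: 129,900 g × 0.138 = 17,920 g as Cl₂.
(a) Concentration rise: 17,920 g / 836,000 L = 21.44 mg/L = 21.44 ppm.
(a) Final FC: 1.9 + 21.44 = 23.34 ppm.

(b) [OCl⁻]/[HOCl] = 10^(pH − pKa) = 10^(7.62 − 7.4) = 1.66; fraction as HOCl = 1/(1 + 1.66) = 0.376.
(b) Free chlorine required for 2.5 ppm HOCl: 2.5 / 0.376 = 6.649 ppm.
(b) FC to add: 6.649 − 0.1 = 6.549 mg/L as Cl₂.
(b) Cl₂ equivalent: 6.549 mg/L × 455,000 L = 2980 g.
(b) Product at 14.0% available Cl: 2980 / 0.14 = 21,280 g.
(b) Volume: 21,280 g ÷ 1.16 g/mL = 18,350 mL.

(a) 23.34 ppm; (b) 18.3 L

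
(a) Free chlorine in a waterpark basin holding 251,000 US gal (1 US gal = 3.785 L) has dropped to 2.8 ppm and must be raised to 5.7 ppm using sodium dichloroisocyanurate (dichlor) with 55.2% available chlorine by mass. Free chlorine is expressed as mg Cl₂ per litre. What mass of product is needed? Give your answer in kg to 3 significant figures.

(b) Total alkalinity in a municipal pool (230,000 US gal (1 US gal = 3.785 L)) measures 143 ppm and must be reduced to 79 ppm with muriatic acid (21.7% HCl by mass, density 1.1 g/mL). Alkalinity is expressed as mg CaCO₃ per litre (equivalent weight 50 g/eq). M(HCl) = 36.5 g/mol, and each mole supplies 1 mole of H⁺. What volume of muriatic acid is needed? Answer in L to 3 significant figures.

(a) Volume: 251,000 US gal × 3.785 L/gal = 950,035 L.
(a) Chlorine deficit: 5.7 − 2.8 = 2.9 ppm = 2.9 mg/L as Cl₂.
(a) Cl₂ equivalent needed: 2.9 mg/L × 950,035 L = 2,755,000 mg = 2755 g.
(a) Product at 55.2% available chlorine: 2755 / 0.552 = 4991 g.

(b) Volume: 230,000 US gal × 3.785 L/gal = 870,550 L.
(b) Alkalinity to neutralize: (143 − 79) = 64 mg/L as CaCO₃ × 870,550 L = 55,720 g as CaCO₃.
(b) Equivalents of H⁺ required: 55,720 ÷ 50 g/eq = 1114 eq = 1114 mol HCl.
(b) Mass of HCl: 1114 × 36.5 = 40,670 g.
(b) Mass of 21.7% solution: 40,670 / 0.217 = 187,400 g.
(b) Volume: 187,400 g ÷ 1.1 g/mL = 170,400 mL.

(a) 4.99 kg; (b) 170 L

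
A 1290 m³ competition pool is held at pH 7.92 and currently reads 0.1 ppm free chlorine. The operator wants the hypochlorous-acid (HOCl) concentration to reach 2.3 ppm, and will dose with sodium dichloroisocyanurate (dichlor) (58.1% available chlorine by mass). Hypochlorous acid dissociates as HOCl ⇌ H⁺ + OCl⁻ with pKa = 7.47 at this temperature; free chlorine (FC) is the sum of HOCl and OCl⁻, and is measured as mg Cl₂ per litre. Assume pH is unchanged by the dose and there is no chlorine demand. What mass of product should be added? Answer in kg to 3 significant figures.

19.3 kg

Volume: 1290 m³ = 1,290,000 L.
[OCl⁻]/[HOCl] = 10^(pH − pKa) = 10^(7.92 − 7.47) = 2.818; fraction as HOCl = 1/(1 + 2.818) = 0.2619.
Free chlorine required for 2.3 ppm HOCl: 2.3 / 0.2619 = 8.782 ppm.
FC to add: 8.782 − 0.1 = 8.682 mg/L as Cl₂.
Cl₂ equivalent: 8.682 mg/L × 1,290,000 L = 11,200 g.
Product at 58.1% available Cl: 11,200 / 0.581 = 19,280 g.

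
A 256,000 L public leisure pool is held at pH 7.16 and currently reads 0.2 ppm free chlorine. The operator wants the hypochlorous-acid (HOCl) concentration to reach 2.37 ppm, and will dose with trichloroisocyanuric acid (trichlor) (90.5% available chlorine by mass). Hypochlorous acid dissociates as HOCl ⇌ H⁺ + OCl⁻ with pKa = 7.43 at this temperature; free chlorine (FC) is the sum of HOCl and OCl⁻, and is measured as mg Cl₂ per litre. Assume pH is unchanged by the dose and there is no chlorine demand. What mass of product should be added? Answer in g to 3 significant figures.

974 g

[OCl⁻]/[HOCl] = 10^(pH − pKa) = 10^(7.16 − 7.43) = 0.537; fraction as HOCl = 1/(1 + 0.537) = 0.6506.
Free chlorine required for 2.37 ppm HOCl: 2.37 / 0.6506 = 3.643 ppm.
FC to add: 3.643 − 0.2 = 3.443 mg/L as Cl₂.
Cl₂ equivalent: 3.443 mg/L × 256,000 L = 881.3 g.
Product at 90.5% available Cl: 881.3 / 0.905 = 973.9 g.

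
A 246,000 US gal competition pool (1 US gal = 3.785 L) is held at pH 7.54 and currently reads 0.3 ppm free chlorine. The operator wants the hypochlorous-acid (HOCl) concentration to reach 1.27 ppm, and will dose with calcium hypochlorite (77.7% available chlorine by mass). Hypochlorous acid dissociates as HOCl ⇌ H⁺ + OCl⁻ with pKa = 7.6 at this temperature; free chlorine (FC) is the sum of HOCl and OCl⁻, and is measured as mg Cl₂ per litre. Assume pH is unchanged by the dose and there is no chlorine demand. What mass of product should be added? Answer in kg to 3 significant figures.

2.49 kg

Volume: 246,000 US gal × 3.785 L/gal = 931,110 L.
[OCl⁻]/[HOCl] = 10^(pH − pKa) = 10^(7.54 − 7.6) = 0.871; fraction as HOCl = 1/(1 + 0.871) = 0.5345.
Free chlorine required for 1.27 ppm HOCl: 1.27 / 0.5345 = 2.376 ppm.
FC to add: 2.376 − 0.3 = 2.076 mg/L as Cl₂.
Cl₂ equivalent: 2.076 mg/L × 931,110 L = 1933 g.
Product at 77.7% available Cl: 1933 / 0.777 = 2488 g.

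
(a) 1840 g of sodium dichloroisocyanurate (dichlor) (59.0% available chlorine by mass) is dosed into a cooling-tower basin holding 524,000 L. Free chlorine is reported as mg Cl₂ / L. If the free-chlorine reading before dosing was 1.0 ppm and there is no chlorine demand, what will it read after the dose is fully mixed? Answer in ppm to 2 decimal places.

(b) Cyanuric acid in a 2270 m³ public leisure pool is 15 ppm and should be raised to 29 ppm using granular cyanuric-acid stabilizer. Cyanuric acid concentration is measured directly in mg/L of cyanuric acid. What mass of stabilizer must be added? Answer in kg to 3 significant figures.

(a) 3.07 ppm; (b) 31.8 kg

(a) Available chlorine delivered: 1840 g × 0.59 = 1086 g as Cl₂.
(a) Concentration rise: 1086 g / 524,000 L = 2.072 mg/L = 2.07 ppm.
(a) Final FC: 1.0 + 2.07 = 3.07 ppm.

(b) Volume: 2270 m³ = 2,270,000 L.
(b) CYA to add: (29 − 15) = 14 mg/L × 2,270,000 L = 31,780 g cyanuric acid.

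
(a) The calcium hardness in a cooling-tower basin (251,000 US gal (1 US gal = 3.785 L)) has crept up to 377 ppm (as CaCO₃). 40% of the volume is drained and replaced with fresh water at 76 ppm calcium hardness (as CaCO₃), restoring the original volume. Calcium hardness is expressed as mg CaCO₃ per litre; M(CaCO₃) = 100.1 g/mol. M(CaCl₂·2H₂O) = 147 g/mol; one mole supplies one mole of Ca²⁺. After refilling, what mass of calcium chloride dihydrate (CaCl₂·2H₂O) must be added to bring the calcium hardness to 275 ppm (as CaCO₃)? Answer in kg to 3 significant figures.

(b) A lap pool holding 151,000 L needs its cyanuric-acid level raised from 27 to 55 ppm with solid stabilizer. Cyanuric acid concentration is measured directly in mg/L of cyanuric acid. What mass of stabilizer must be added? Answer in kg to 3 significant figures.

(a) 25.7 kg; (b) 4.23 kg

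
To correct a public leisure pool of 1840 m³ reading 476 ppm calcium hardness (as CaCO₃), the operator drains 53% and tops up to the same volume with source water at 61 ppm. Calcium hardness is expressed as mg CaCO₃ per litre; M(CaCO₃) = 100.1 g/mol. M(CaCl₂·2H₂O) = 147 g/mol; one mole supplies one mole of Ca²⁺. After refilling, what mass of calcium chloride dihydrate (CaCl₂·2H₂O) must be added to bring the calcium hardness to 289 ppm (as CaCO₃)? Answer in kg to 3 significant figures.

Volume: 1840 m³ = 1,840,000 L.
After draining 53% and refilling: 476 × 0.47 + 61 × 0.53 = 256.05 ppm.
Deficit to target: 289 − 256.05 = 32.95 mg/L.
As CaCO₃: 32.95 mg/L × 1,840,000 L = 60,630 g; ÷ 100.1 = 605.7 mol Ca²⁺.
Mass: 605.7 × 147 = 89,030 g.

89.0 kg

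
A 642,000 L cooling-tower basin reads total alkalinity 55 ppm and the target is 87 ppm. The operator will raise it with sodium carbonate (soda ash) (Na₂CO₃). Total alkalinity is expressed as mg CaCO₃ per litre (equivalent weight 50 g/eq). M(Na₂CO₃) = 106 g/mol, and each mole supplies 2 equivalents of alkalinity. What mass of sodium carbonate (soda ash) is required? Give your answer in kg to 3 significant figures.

21.8 kg

Alkalinity to add: (87 − 55) = 32 mg/L as CaCO₃ × 642,000 L = 20,540 g as CaCO₃.
Equivalents: 20,540 g ÷ 50 g/eq = 410.9 eq.
Each mole of Na₂CO₃ supplies 2 eq, so 410.9 / 2 = 205.4 mol.
Mass: 205.4 mol × 106 g/mol = 21,780 g.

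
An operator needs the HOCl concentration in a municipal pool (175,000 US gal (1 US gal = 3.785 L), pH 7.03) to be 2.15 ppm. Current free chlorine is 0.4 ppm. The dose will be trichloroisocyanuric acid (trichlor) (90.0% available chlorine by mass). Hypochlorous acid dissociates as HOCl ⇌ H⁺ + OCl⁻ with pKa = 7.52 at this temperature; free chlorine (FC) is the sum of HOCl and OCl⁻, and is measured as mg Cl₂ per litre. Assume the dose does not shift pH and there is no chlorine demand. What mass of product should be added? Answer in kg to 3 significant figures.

1.80 kg

Volume: 175,000 US gal × 3.785 L/gal = 662,375 L.
[OCl⁻]/[HOCl] = 10^(pH − pKa) = 10^(7.03 − 7.52) = 0.3236; fraction as HOCl = 1/(1 + 0.3236) = 0.7555.
Free chlorine required for 2.15 ppm HOCl: 2.15 / 0.7555 = 2.846 ppm.
FC to add: 2.846 − 0.4 = 2.446 mg/L as Cl₂.
Cl₂ equivalent: 2.446 mg/L × 662,375 L = 1620 g.
Product at 90.0% available Cl: 1620 / 0.9 = 1800 g.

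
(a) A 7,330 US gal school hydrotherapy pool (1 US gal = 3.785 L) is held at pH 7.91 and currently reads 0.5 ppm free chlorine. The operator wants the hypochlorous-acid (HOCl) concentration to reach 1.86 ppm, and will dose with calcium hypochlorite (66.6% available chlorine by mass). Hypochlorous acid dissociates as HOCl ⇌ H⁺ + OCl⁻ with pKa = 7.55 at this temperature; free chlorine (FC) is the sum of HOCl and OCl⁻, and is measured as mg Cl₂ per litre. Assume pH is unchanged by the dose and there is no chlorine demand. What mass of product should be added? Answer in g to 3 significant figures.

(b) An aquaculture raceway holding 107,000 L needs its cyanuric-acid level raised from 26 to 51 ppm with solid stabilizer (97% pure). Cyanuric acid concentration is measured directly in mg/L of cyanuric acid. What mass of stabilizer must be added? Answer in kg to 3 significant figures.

(a) 234 g; (b) 2.76 kg

(a) Volume: 7,330 US gal × 3.785 L/gal = 27,744 L.
(a) [OCl⁻]/[HOCl] = 10^(pH − pKa) = 10^(7.91 − 7.55) = 2.291; fraction as HOCl = 1/(1 + 2.291) = 0.3039.
(a) Free chlorine required for 1.86 ppm HOCl: 1.86 / 0.3039 = 6.121 ppm.
(a) FC to add: 6.121 − 0.5 = 5.621 mg/L as Cl₂.
(a) Cl₂ equivalent: 5.621 mg/L × 27,744 L = 155.9 g.
(a) Product at 66.6% available Cl: 155.9 / 0.666 = 234.2 g.

(b) CYA to add: (51 − 26) = 25 mg/L × 107,000 L = 2675 g cyanuric acid.
(b) At 97% purity: 2675 / 0.97 = 2758 g product.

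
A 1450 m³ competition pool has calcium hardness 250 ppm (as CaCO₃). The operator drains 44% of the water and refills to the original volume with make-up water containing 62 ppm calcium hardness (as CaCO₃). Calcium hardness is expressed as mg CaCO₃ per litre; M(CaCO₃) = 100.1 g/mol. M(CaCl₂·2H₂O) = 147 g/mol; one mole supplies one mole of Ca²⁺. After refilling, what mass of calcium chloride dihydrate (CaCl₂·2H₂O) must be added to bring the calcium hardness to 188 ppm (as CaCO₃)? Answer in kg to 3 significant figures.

44.1 kg

Volume: 1450 m³ = 1,450,000 L.
After draining 44% and refilling: 250 × 0.56 + 62 × 0.44 = 167.28 ppm.
Deficit to target: 188 − 167.28 = 20.72 mg/L.
As CaCO₃: 20.72 mg/L × 1,450,000 L = 30,040 g; ÷ 100.1 = 300.1 mol Ca²⁺.
Mass: 300.1 × 147 = 44,120 g.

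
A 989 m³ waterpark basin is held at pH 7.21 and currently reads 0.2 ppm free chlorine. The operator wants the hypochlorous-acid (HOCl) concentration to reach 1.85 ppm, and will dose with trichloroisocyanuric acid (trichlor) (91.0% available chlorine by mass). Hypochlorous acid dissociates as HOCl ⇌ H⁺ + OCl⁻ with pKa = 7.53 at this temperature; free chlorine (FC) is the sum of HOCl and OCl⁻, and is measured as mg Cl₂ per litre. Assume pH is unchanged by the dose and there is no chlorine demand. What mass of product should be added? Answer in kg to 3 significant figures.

Volume: 989 m³ = 989,000 L.
[OCl⁻]/[HOCl] = 10^(pH − pKa) = 10^(7.21 − 7.53) = 0.4786; fraction as HOCl = 1/(1 + 0.4786) = 0.6763.
Free chlorine required for 1.85 ppm HOCl: 1.85 / 0.6763 = 2.735 ppm.
FC to add: 2.735 − 0.2 = 2.535 mg/L as Cl₂.
Cl₂ equivalent: 2.535 mg/L × 989,000 L = 2508 g.
Product at 91.0% available Cl: 2508 / 0.91 = 2756 g.

2.76 kg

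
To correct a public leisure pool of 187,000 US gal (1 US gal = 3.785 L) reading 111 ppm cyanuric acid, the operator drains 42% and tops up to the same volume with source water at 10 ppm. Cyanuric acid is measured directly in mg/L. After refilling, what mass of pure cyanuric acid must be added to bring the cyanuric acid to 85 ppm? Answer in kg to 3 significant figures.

11.6 kg

Volume: 187,000 US gal × 3.785 L/gal = 707,795 L.
After draining 42% and refilling: 111 × 0.58 + 10 × 0.42 = 68.58 ppm.
Deficit to target: 85 − 68.58 = 16.42 mg/L.
Mass: 16.42 mg/L × 707,795 L = 11,620 g cyanuric acid.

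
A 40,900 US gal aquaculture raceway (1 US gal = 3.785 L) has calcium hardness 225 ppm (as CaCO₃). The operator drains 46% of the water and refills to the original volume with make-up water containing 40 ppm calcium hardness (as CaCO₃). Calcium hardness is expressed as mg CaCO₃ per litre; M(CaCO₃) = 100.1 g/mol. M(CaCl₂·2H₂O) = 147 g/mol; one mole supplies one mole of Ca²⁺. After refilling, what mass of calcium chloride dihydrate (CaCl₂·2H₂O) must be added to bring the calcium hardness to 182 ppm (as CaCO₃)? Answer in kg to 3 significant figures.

Volume: 40,900 US gal × 3.785 L/gal = 154,806 L.
After draining 46% and refilling: 225 × 0.54 + 40 × 0.46 = 139.9 ppm.
Deficit to target: 182 − 139.9 = 42.1 mg/L.
As CaCO₃: 42.1 mg/L × 154,806 L = 6517 g; ÷ 100.1 = 65.11 mol Ca²⁺.
Mass: 65.11 × 147 = 9571 g.

9.57 kg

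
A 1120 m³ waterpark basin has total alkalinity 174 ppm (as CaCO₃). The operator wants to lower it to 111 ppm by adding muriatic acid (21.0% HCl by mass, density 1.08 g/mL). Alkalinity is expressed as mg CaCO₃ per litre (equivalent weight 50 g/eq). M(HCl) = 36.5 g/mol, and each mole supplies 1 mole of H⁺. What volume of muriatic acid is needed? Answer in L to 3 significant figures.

227 L

Volume: 1120 m³ = 1,120,000 L.
Alkalinity to neutralize: (174 − 111) = 63 mg/L as CaCO₃ × 1,120,000 L = 70,560 g as CaCO₃.
Equivalents of H⁺ required: 70,560 ÷ 50 g/eq = 1411 eq = 1411 mol HCl.
Mass of HCl: 1411 × 36.5 = 51,510 g.
Mass of 21.0% solution: 51,510 / 0.21 = 245,300 g.
Volume: 245,300 g ÷ 1.08 g/mL = 227,100 mL.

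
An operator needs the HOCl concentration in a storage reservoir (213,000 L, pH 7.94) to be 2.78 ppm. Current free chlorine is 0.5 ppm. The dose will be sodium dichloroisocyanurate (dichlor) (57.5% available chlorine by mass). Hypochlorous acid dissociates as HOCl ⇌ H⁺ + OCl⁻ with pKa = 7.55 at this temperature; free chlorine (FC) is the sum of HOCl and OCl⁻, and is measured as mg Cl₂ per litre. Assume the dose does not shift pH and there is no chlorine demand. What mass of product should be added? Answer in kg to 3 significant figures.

[OCl⁻]/[HOCl] = 10^(pH − pKa) = 10^(7.94 − 7.55) = 2.455; fraction as HOCl = 1/(1 + 2.455) = 0.2895.
Free chlorine required for 2.78 ppm HOCl: 2.78 / 0.2895 = 9.604 ppm.
FC to add: 9.604 − 0.5 = 9.104 mg/L as Cl₂.
Cl₂ equivalent: 9.104 mg/L × 213,000 L = 1939 g.
Product at 57.5% available Cl: 1939 / 0.575 = 3372 g.

3.37 kg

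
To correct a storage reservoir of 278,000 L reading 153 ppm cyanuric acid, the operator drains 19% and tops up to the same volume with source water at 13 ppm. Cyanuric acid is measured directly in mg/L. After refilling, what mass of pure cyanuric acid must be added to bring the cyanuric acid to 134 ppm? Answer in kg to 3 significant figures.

After draining 19% and refilling: 153 × 0.81 + 13 × 0.19 = 126.4 ppm.
Deficit to target: 134 − 126.4 = 7.6 mg/L.
Mass: 7.6 mg/L × 278,000 L = 2113 g cyanuric acid.

2.11 kg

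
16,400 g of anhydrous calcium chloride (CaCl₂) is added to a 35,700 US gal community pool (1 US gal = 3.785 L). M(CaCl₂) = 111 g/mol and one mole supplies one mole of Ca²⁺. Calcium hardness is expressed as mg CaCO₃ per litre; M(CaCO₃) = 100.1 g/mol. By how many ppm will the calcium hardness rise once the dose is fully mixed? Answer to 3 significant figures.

109 ppm

Volume: 35,700 US gal × 3.785 L/gal = 135,124 L.
Moles of Ca²⁺: 16,400 g ÷ 111 g/mol = 147.7 mol.
As CaCO₃: 147.7 mol × 100.1 g/mol = 14,790 g.
Rise: 14,790 g / 135,124 L × 1000 = 109.5 mg/L.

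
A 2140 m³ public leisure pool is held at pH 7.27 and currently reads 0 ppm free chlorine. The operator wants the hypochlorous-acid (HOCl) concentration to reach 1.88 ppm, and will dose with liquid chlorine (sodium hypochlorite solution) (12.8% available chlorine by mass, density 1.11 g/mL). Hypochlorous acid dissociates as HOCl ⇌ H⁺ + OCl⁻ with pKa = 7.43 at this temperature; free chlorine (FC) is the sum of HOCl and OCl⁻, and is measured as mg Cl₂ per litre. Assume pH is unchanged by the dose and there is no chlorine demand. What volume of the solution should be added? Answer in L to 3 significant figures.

Volume: 2140 m³ = 2,140,000 L.
[OCl⁻]/[HOCl] = 10^(pH − pKa) = 10^(7.27 − 7.43) = 0.6918; fraction as HOCl = 1/(1 + 0.6918) = 0.5911.
Free chlorine required for 1.88 ppm HOCl: 1.88 / 0.5911 = 3.181 ppm.
FC to add: 3.181 − 0 = 3.181 mg/L as Cl₂.
Cl₂ equivalent: 3.181 mg/L × 2,140,000 L = 6807 g.
Product at 12.8% available Cl: 6807 / 0.128 = 53,180 g.
Volume: 53,180 g ÷ 1.11 g/mL = 47,910 mL.

47.9 L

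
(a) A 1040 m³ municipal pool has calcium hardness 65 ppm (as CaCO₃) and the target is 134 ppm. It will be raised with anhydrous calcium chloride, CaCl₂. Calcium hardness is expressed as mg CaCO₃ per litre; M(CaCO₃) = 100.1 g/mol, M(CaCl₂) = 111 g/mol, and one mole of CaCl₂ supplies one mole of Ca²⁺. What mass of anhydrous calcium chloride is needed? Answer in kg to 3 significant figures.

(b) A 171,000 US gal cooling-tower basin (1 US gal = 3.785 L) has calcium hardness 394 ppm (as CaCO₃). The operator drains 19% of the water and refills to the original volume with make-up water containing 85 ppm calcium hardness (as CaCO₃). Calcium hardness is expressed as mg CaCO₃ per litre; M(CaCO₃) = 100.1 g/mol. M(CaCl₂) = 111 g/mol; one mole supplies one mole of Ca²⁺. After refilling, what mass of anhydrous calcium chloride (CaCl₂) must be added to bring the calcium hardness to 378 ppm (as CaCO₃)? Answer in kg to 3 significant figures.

(a) Volume: 1040 m³ = 1,040,000 L.
(a) Hardness to add: (134 − 65) = 69 mg/L as CaCO₃ × 1,040,000 L = 71,760 g as CaCO₃.
(a) Moles of Ca²⁺ (1 mol Ca²⁺ ≡ 1 mol CaCO₃): 71,760 / 100.1 g/mol = 716.9 mol.
(a) Mass of CaCl₂: 716.9 × 111 = 79,570 g.

(b) Volume: 171,000 US gal × 3.785 L/gal = 647,235 L.
(b) After draining 19% and refilling: 394 × 0.81 + 85 × 0.19 = 335.29 ppm.
(b) Deficit to target: 378 − 335.29 = 42.71 mg/L.
(b) As CaCO₃: 42.71 mg/L × 647,235 L = 27,640 g; ÷ 100.1 = 276.2 mol Ca²⁺.
(b) Mass: 276.2 × 111 = 30,650 g.

(a) 79.6 kg; (b) 30.7 kg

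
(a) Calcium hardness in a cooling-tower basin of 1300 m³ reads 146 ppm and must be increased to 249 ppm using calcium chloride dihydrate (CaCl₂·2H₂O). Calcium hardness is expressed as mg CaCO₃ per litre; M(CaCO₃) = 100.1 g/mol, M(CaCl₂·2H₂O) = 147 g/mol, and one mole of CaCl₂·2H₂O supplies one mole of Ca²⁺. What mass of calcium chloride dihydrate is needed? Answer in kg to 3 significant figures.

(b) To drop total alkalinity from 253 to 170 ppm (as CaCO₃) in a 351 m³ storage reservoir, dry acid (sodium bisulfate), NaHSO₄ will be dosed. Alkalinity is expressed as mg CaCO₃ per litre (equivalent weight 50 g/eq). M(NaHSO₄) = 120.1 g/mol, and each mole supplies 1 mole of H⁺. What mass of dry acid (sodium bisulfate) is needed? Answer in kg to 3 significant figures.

(a) 197 kg; (b) 70.0 kg

(a) Volume: 1300 m³ = 1,300,000 L.
(a) Hardness to add: (249 − 146) = 103 mg/L as CaCO₃ × 1,300,000 L = 133,900 g as CaCO₃.
(a) Moles of Ca²⁺ (1 mol Ca²⁺ ≡ 1 mol CaCO₃): 133,900 / 100.1 g/mol = 1338 mol.
(a) Mass of CaCl₂·2H₂O: 1338 × 147 = 196,600 g.

(b) Volume: 351 m³ = 351,000 L.
(b) Alkalinity to neutralize: (253 − 170) = 83 mg/L as CaCO₃ × 351,000 L = 29,130 g as CaCO₃.
(b) Equivalents of H⁺ required: 29,130 ÷ 50 g/eq = 582.7 eq = 582.7 mol NaHSO₄.
(b) Mass of NaHSO₄: 582.7 × 120.1 = 69,980 g.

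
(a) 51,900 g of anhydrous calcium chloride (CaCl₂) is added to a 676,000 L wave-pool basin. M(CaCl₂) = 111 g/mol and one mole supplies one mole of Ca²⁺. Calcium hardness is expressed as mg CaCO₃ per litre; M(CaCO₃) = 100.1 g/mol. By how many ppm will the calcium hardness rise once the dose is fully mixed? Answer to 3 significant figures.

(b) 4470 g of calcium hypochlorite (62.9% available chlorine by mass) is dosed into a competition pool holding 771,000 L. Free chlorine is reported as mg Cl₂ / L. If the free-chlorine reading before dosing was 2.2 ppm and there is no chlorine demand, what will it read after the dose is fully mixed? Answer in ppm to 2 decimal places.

(a) Moles of Ca²⁺: 51,900 g ÷ 111 g/mol = 467.6 mol.
(a) As CaCO₃: 467.6 mol × 100.1 g/mol = 46,800 g.
(a) Rise: 46,800 g / 676,000 L × 1000 = 69.24 mg/L.

(b) Available chlorine delivered: 4470 g × 0.629 = 2812 g as Cl₂.
(b) Concentration rise: 2812 g / 771,000 L = 3.647 mg/L = 3.65 ppm.
(b) Final FC: 2.2 + 3.65 = 5.85 ppm.

(a) 69.2 ppm; (b) 5.85 ppm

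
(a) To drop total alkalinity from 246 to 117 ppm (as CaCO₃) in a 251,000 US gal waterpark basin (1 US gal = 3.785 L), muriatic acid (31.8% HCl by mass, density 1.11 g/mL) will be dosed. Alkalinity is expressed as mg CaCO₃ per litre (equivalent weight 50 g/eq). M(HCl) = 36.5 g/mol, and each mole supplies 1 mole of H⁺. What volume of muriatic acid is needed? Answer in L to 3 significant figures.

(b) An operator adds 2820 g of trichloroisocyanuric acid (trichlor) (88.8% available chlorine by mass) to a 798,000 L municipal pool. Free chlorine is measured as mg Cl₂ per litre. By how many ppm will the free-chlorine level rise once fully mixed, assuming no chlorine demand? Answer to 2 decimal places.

(a) Volume: 251,000 US gal × 3.785 L/gal = 950,035 L.
(a) Alkalinity to neutralize: (246 − 117) = 129 mg/L as CaCO₃ × 950,035 L = 122,600 g as CaCO₃.
(a) Equivalents of H⁺ required: 122,600 ÷ 50 g/eq = 2451 eq = 2451 mol HCl.
(a) Mass of HCl: 2451 × 36.5 = 89,460 g.
(a) Mass of 31.8% solution: 89,460 / 0.318 = 281,300 g.
(a) Volume: 281,300 g ÷ 1.11 g/mL = 253,500 mL.

(b) Available chlorine delivered: 2820 g × 0.888 = 2504 g as Cl₂.
(b) Concentration rise: 2504 g / 798,000 L = 3.138 mg/L = 3.14 ppm.

(a) 253 L; (b) 3.14 ppm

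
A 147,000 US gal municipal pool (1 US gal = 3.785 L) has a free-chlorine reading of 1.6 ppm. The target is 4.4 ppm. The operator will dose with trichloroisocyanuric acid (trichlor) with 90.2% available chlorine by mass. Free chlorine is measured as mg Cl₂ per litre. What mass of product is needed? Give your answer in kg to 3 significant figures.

1.73 kg

Volume: 147,000 US gal × 3.785 L/gal = 556,395 L.
Chlorine deficit: 4.4 − 1.6 = 2.8 ppm = 2.8 mg/L as Cl₂.
Cl₂ equivalent needed: 2.8 mg/L × 556,395 L = 1,558,000 mg = 1558 g.
Product at 90.2% available chlorine: 1558 / 0.902 = 1727 g.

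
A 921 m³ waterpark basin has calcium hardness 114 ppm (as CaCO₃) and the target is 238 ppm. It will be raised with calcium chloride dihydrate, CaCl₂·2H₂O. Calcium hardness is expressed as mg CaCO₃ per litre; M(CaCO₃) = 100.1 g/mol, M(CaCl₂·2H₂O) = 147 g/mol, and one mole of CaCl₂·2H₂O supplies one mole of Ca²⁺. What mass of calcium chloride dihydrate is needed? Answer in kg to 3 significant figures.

Volume: 921 m³ = 921,000 L.
Hardness to add: (238 − 114) = 124 mg/L as CaCO₃ × 921,000 L = 114,200 g as CaCO₃.
Moles of Ca²⁺ (1 mol Ca²⁺ ≡ 1 mol CaCO₃): 114,200 / 100.1 g/mol = 1141 mol.
Mass of CaCl₂·2H₂O: 1141 × 147 = 167,700 g.

168 kg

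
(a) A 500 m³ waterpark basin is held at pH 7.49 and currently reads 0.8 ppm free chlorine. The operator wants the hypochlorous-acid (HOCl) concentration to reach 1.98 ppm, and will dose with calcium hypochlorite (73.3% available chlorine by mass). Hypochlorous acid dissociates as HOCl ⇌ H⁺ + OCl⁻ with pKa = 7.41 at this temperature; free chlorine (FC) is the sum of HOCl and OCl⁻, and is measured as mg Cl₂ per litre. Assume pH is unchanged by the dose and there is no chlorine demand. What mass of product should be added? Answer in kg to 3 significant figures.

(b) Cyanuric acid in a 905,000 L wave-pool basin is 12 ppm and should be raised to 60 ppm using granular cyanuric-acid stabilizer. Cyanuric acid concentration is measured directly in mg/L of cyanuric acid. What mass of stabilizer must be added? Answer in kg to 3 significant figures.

(a) 2.43 kg; (b) 43.4 kg

(a) Volume: 500 m³ = 500,000 L.
(a) [OCl⁻]/[HOCl] = 10^(pH − pKa) = 10^(7.49 − 7.41) = 1.202; fraction as HOCl = 1/(1 + 1.202) = 0.4541.
(a) Free chlorine required for 1.98 ppm HOCl: 1.98 / 0.4541 = 4.36 ppm.
(a) FC to add: 4.36 − 0.8 = 3.56 mg/L as Cl₂.
(a) Cl₂ equivalent: 3.56 mg/L × 500,000 L = 1780 g.
(a) Product at 73.3% available Cl: 1780 / 0.733 = 2429 g.

(b) CYA to add: (60 − 12) = 48 mg/L × 905,000 L = 43,440 g cyanuric acid.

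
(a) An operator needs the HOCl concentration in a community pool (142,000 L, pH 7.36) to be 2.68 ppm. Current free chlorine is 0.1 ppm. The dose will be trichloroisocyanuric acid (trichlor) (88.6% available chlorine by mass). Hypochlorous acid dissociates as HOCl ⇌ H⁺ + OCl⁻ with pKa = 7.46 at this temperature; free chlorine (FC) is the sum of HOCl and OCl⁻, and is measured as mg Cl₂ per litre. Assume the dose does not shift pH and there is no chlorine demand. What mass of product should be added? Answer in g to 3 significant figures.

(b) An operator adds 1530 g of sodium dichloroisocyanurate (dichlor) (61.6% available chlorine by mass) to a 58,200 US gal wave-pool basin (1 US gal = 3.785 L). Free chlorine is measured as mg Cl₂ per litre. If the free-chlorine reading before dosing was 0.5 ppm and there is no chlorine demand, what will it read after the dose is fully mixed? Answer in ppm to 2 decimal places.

(a) 755 g; (b) 4.78 ppm

(a) [OCl⁻]/[HOCl] = 10^(pH − pKa) = 10^(7.36 − 7.46) = 0.7943; fraction as HOCl = 1/(1 + 0.7943) = 0.5573.
(a) Free chlorine required for 2.68 ppm HOCl: 2.68 / 0.5573 = 4.809 ppm.
(a) FC to add: 4.809 − 0.1 = 4.709 mg/L as Cl₂.
(a) Cl₂ equivalent: 4.709 mg/L × 142,000 L = 668.6 g.
(a) Product at 88.6% available Cl: 668.6 / 0.886 = 754.7 g.

(b) Volume: 58,200 US gal × 3.785 L/gal = 220,287 L.
(b) Available chlorine delivered: 1530 g × 0.616 = 942.5 g as Cl₂.
(b) Concentration rise: 942.5 g / 220,287 L = 4.278 mg/L = 4.28 ppm.
(b) Final FC: 0.5 + 4.28 = 4.78 ppm.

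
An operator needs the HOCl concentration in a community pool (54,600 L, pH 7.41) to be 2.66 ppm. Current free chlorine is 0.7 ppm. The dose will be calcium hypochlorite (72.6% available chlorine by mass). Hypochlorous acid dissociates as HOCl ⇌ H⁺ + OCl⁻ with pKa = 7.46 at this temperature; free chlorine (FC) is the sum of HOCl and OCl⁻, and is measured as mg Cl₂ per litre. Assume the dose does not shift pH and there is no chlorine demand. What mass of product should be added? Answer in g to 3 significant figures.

[OCl⁻]/[HOCl] = 10^(pH − pKa) = 10^(7.41 − 7.46) = 0.8913; fraction as HOCl = 1/(1 + 0.8913) = 0.5288.
Free chlorine required for 2.66 ppm HOCl: 2.66 / 0.5288 = 5.031 ppm.
FC to add: 5.031 − 0.7 = 4.331 mg/L as Cl₂.
Cl₂ equivalent: 4.331 mg/L × 54,600 L = 236.5 g.
Product at 72.6% available Cl: 236.5 / 0.726 = 325.7 g.

326 g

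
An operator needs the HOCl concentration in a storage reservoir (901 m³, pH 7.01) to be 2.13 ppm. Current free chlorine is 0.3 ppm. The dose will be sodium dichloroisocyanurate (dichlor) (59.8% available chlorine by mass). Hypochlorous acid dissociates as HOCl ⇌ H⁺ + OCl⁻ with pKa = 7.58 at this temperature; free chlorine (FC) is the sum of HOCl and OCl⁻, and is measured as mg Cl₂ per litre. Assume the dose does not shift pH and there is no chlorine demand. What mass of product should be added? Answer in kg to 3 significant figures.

Volume: 901 m³ = 901,000 L.
[OCl⁻]/[HOCl] = 10^(pH − pKa) = 10^(7.01 − 7.58) = 0.2692; fraction as HOCl = 1/(1 + 0.2692) = 0.7879.
Free chlorine required for 2.13 ppm HOCl: 2.13 / 0.7879 = 2.703 ppm.
FC to add: 2.703 − 0.3 = 2.403 mg/L as Cl₂.
Cl₂ equivalent: 2.403 mg/L × 901,000 L = 2165 g.
Product at 59.8% available Cl: 2165 / 0.598 = 3621 g.

3.62 kg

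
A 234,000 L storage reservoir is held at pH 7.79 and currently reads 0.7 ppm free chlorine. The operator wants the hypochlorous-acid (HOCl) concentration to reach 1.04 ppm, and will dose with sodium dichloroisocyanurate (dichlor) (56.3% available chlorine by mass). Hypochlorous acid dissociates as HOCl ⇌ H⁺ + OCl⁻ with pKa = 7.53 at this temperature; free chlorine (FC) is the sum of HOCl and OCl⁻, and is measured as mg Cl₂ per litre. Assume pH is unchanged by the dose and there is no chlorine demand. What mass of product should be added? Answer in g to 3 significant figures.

[OCl⁻]/[HOCl] = 10^(pH − pKa) = 10^(7.79 − 7.53) = 1.82; fraction as HOCl = 1/(1 + 1.82) = 0.3546.
Free chlorine required for 1.04 ppm HOCl: 1.04 / 0.3546 = 2.932 ppm.
FC to add: 2.932 − 0.7 = 2.232 mg/L as Cl₂.
Cl₂ equivalent: 2.232 mg/L × 234,000 L = 522.4 g.
Product at 56.3% available Cl: 522.4 / 0.563 = 927.9 g.

928 g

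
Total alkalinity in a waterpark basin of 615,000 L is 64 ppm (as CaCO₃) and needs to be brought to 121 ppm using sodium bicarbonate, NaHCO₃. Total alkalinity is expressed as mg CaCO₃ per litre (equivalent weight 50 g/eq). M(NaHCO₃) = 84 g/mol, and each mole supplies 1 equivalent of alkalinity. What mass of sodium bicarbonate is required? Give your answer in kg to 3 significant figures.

58.9 kg

Alkalinity to add: (121 − 64) = 57 mg/L as CaCO₃ × 615,000 L = 35,060 g as CaCO₃.
Equivalents: 35,060 g ÷ 50 g/eq = 701.1 eq.
NaHCO₃ supplies 1 eq per mole → 701.1 mol.
Mass: 701.1 mol × 84 g/mol = 58,890 g.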